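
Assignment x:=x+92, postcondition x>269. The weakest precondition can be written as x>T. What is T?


Formula: wp(x:=E, P) = P[E/x] (substitute E for x in postcondition)
Step 1: Postcondition: x>269
Step 2: Substitute x+92 for x: x+92>269
Step 3: Solve for x: x > 269-92 = 177

177


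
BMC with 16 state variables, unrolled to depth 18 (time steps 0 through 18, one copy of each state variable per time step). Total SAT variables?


BMC unrolls to depth k, creating one copy of each state var for steps 0..k.
Step count = 18 + 1 = 19 (steps 0 through 18)
Vars per step = 16
Total = 16 * 19 = 304

304


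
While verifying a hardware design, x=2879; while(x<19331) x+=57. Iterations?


Step 1: x goes from 2879 toward 19331 by 57; the body runs while x<19331, so iterations = ceil((bound-start)/step)
Step 2: Distance=16452
Step 3: ceil(16452/57)=289

289


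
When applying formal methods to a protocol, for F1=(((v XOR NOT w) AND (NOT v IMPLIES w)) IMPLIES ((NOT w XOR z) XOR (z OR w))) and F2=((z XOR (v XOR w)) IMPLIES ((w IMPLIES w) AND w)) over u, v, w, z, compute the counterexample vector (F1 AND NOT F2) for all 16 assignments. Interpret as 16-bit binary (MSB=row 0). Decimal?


F1 = (((v XOR NOT w) AND (NOT v IMPLIES w)) IMPLIES ((NOT w XOR z) XOR (z OR w)))
F2 = ((z XOR (v XOR w)) IMPLIES ((w IMPLIES w) AND w))
Counterexample to F1=>F2 is where F1=1 and F2=0.
Evaluate each row (bits = u,v,w,z, MSB first):
  row 0 [0000]: F1=1 F2=1 -> F1&~F2 -> 0
  row 1 [0001]: F1=1 F2=0 -> F1&~F2 -> 1
  row 2 [0010]: F1=1 F2=1 -> F1&~F2 -> 0
  row 3 [0011]: F1=1 F2=1 -> F1&~F2 -> 0
  row 4 [0100]: F1=1 F2=0 -> F1&~F2 -> 1
  row 5 [0101]: F1=1 F2=1 -> F1&~F2 -> 0
  row 6 [0110]: F1=1 F2=1 -> F1&~F2 -> 0
  row 7 [0111]: F1=0 F2=1 -> F1&~F2 -> 0
  row 8 [1000]: F1=1 F2=1 -> F1&~F2 -> 0
  row 9 [1001]: F1=1 F2=0 -> F1&~F2 -> 1
  row 10 [1010]: F1=1 F2=1 -> F1&~F2 -> 0
  row 11 [1011]: F1=1 F2=1 -> F1&~F2 -> 0
  row 12 [1100]: F1=1 F2=0 -> F1&~F2 -> 1
  row 13 [1101]: F1=1 F2=1 -> F1&~F2 -> 0
  row 14 [1110]: F1=1 F2=1 -> F1&~F2 -> 0
  row 15 [1111]: F1=0 F2=1 -> F1&~F2 -> 0
Full result column, 4 rows per line (u,v fixed per line; w,z runs 00..11 left to right):
  rows 0-3 [u,v=00]: 0100  = hex 4
  rows 4-7 [u,v=01]: 1000  = hex 8
  rows 8-11 [u,v=10]: 0100  = hex 4
  rows 12-15 [u,v=11]: 1000  = hex 8
Counterexample vector (row 0 .. row 15) = 0100100001001000
Output column grouped in 4s = 0100 1000 0100 1000 = 0x4848
Convert to decimal digit by digit (value = value*16 + digit):
  4 -> 4
  4*16 + 8 = 72
  72*16 + 4 = 1156
  1156*16 + 8 = 18504
Decimal = 18504

18504


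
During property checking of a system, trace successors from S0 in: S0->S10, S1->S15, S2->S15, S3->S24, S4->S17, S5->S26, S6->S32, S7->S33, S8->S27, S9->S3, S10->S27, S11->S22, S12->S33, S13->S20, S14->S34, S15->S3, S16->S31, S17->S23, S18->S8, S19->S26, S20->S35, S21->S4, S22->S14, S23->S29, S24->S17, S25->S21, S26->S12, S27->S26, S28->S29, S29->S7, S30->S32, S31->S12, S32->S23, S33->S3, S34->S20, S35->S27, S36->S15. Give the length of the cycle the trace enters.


Trace from S0 until a state repeats:
  S0 -> S10 -> S27 -> S26 -> S12 -> S33 -> S3 -> S24 -> S17 -> S23 -> S29 -> S7 -> S33
S33 first seen at step 5, revisited at step 12.
Cycle length = 12 - 5 = 7

7


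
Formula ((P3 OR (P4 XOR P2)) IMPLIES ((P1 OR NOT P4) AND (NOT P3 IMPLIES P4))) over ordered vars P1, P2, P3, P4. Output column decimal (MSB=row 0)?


Formula: ((P3 OR (P4 XOR P2)) IMPLIES ((P1 OR NOT P4) AND (NOT P3 IMPLIES P4))) over P1, P2, P3, P4 (16 rows)
Evaluate each row (bits = P1,P2,P3,P4, MSB first):
  row 0 [0000]: ((0 OR (0 XOR 0)) IMPLIES ((0 OR NOT 0) AND (NOT 0 IMPLIES 0))) -> 1
  row 1 [0001]: ((0 OR (1 XOR 0)) IMPLIES ((0 OR NOT 1) AND (NOT 0 IMPLIES 1))) -> 0
  row 2 [0010]: ((1 OR (0 XOR 0)) IMPLIES ((0 OR NOT 0) AND (NOT 1 IMPLIES 0))) -> 1
  row 3 [0011]: ((1 OR (1 XOR 0)) IMPLIES ((0 OR NOT 1) AND (NOT 1 IMPLIES 1))) -> 0
  row 4 [0100]: ((0 OR (0 XOR 1)) IMPLIES ((0 OR NOT 0) AND (NOT 0 IMPLIES 0))) -> 0
  row 5 [0101]: ((0 OR (1 XOR 1)) IMPLIES ((0 OR NOT 1) AND (NOT 0 IMPLIES 1))) -> 1
  row 6 [0110]: ((1 OR (0 XOR 1)) IMPLIES ((0 OR NOT 0) AND (NOT 1 IMPLIES 0))) -> 1
  row 7 [0111]: ((1 OR (1 XOR 1)) IMPLIES ((0 OR NOT 1) AND (NOT 1 IMPLIES 1))) -> 0
  row 8 [1000]: ((0 OR (0 XOR 0)) IMPLIES ((1 OR NOT 0) AND (NOT 0 IMPLIES 0))) -> 1
  row 9 [1001]: ((0 OR (1 XOR 0)) IMPLIES ((1 OR NOT 1) AND (NOT 0 IMPLIES 1))) -> 1
  row 10 [1010]: ((1 OR (0 XOR 0)) IMPLIES ((1 OR NOT 0) AND (NOT 1 IMPLIES 0))) -> 1
  row 11 [1011]: ((1 OR (1 XOR 0)) IMPLIES ((1 OR NOT 1) AND (NOT 1 IMPLIES 1))) -> 1
  row 12 [1100]: ((0 OR (0 XOR 1)) IMPLIES ((1 OR NOT 0) AND (NOT 0 IMPLIES 0))) -> 0
  row 13 [1101]: ((0 OR (1 XOR 1)) IMPLIES ((1 OR NOT 1) AND (NOT 0 IMPLIES 1))) -> 1
  row 14 [1110]: ((1 OR (0 XOR 1)) IMPLIES ((1 OR NOT 0) AND (NOT 1 IMPLIES 0))) -> 1
  row 15 [1111]: ((1 OR (1 XOR 1)) IMPLIES ((1 OR NOT 1) AND (NOT 1 IMPLIES 1))) -> 1
Full result column, 4 rows per line (P1,P2 fixed per line; P3,P4 runs 00..11 left to right):
  rows 0-3 [P1,P2=00]: 1010  = hex A
  rows 4-7 [P1,P2=01]: 0110  = hex 6
  rows 8-11 [P1,P2=10]: 1111  = hex F
  rows 12-15 [P1,P2=11]: 0111  = hex 7
Output column (row 0 .. row 15) = 1010011011110111
Output column grouped in 4s = 1010 0110 1111 0111 = 0xA6F7
Convert to decimal digit by digit (value = value*16 + digit):
  A -> 10
  10*16 + 6 = 166
  166*16 + 15 (F) = 2671
  2671*16 + 7 = 42743
Decimal = 42743

42743


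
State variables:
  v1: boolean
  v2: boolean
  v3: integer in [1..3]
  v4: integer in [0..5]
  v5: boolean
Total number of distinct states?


State space = product of domain sizes of all variables.
Domain sizes:
  v1 (boolean): 2
  v2 (boolean): 2
  v3 (integer in [1..3]): 3
  v4 (integer in [0..5]): 6
  v5 (boolean): 2
Product = 2 * 2 * 3 * 6 * 2 = 144

144


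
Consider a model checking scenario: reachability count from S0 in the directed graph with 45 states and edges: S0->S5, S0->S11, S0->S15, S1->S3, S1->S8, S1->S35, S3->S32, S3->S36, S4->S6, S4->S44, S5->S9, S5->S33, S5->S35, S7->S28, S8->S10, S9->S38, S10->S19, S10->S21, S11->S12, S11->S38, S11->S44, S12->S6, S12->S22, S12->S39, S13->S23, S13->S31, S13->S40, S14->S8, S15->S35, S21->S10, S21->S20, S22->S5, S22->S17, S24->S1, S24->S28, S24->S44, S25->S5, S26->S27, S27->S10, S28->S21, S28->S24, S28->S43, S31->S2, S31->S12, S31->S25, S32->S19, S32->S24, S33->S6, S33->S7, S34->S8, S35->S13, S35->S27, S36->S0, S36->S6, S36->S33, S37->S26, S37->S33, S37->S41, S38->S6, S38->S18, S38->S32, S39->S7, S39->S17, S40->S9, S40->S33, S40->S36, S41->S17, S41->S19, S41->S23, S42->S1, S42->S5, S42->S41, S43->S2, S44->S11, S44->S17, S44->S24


BFS from S0:
  layer 0: {S0}
  layer 1: {S5, S11, S15}
  layer 2: {S9, S12, S33, S35, S38, S44}
  layer 3: {S6, S7, S13, S17, S18, S22, S24, S27, S32, S39}
  layer 4: {S1, S10, S19, S23, S28, S31, S40}
  layer 5: {S2, S3, S8, S21, S25, S36, S43}
  layer 6: {S20}
Reachable set: {S0, S1, S2, S3, S5, S6, S7, S8, S9, S10, S11, S12, S13, S15, S17, S18, S19, S20, S21, S22, S23, S24, S25, S27, S28, S31, S32, S33, S35, S36, S38, S39, S40, S43, S44}
Count = 35

35


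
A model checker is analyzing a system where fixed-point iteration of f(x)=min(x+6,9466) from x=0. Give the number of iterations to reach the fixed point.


Step 1: x=0, cap=9466, increment=6
Step 2: x grows by 6 each step until capped at 9466; fixed point is x=9466
Step 3: iterations = ceil(9466/6) = 1578

1578


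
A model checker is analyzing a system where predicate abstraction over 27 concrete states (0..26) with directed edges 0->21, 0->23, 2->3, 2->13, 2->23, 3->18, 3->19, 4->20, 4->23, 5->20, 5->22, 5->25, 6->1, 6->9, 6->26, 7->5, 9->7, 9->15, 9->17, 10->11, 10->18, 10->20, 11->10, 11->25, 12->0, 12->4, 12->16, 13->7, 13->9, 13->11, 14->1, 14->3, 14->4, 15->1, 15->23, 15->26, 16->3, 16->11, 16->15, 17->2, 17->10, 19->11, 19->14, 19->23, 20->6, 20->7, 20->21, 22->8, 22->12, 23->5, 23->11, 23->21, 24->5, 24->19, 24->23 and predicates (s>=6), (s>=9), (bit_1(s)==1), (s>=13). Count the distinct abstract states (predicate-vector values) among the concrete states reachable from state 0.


BFS from 0:
Concrete reachable: {0, 1, 2, 3, 4, 5, 6, 7, 8, 9, 10, 11, 12, 13, 14, 15, 16, 17, 18, 19, 20, 21, 22, 23, 25, 26}
Abstract via predicates (s>=6), (s>=9), (bit_1(s)==1), (s>=13):
  (0,0,0,0) <- {0, 1, 4, 5}
  (0,0,1,0) <- {2, 3}
  (1,0,0,0) <- {8}
  (1,0,1,0) <- {6, 7}
  (1,1,0,0) <- {9, 12}
  (1,1,0,1) <- {13, 16, 17, 20, 21, 25}
  (1,1,1,0) <- {10, 11}
  (1,1,1,1) <- {14, 15, 18, 19, 22, 23, 26}
Distinct abstract states = 8

8


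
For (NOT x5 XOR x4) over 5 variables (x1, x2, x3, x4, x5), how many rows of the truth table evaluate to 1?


Formula: (NOT x5 XOR x4) over 5 vars (32 rows)
Evaluate each row (x1, x2, x3, x4, x5 as bits, MSB first):
  row 0 [00000]: (NOT 0 XOR 0) -> 1
  row 1 [00001]: (NOT 1 XOR 0) -> 0
  row 2 [00010]: (NOT 0 XOR 1) -> 0
  row 3 [00011]: (NOT 1 XOR 1) -> 1
  row 4 [00100]: (NOT 0 XOR 0) -> 1
  row 5 [00101]: (NOT 1 XOR 0) -> 0
  row 6 [00110]: (NOT 0 XOR 1) -> 0
  row 7 [00111]: (NOT 1 XOR 1) -> 1
  row 8 [01000]: (NOT 0 XOR 0) -> 1
  row 9 [01001]: (NOT 1 XOR 0) -> 0
  row 10 [01010]: (NOT 0 XOR 1) -> 0
  row 11 [01011]: (NOT 1 XOR 1) -> 1
  row 12 [01100]: (NOT 0 XOR 0) -> 1
  row 13 [01101]: (NOT 1 XOR 0) -> 0
  row 14 [01110]: (NOT 0 XOR 1) -> 0
  row 15 [01111]: (NOT 1 XOR 1) -> 1
  row 16 [10000]: (NOT 0 XOR 0) -> 1
  row 17 [10001]: (NOT 1 XOR 0) -> 0
  row 18 [10010]: (NOT 0 XOR 1) -> 0
  row 19 [10011]: (NOT 1 XOR 1) -> 1
  row 20 [10100]: (NOT 0 XOR 0) -> 1
  row 21 [10101]: (NOT 1 XOR 0) -> 0
  row 22 [10110]: (NOT 0 XOR 1) -> 0
  row 23 [10111]: (NOT 1 XOR 1) -> 1
  row 24 [11000]: (NOT 0 XOR 0) -> 1
  row 25 [11001]: (NOT 1 XOR 0) -> 0
  row 26 [11010]: (NOT 0 XOR 1) -> 0
  row 27 [11011]: (NOT 1 XOR 1) -> 1
  row 28 [11100]: (NOT 0 XOR 0) -> 1
  row 29 [11101]: (NOT 1 XOR 0) -> 0
  row 30 [11110]: (NOT 0 XOR 1) -> 0
  row 31 [11111]: (NOT 1 XOR 1) -> 1
Full result column, 8 rows per line (x1,x2 fixed per line; x3,x4,x5 runs 000..111 left to right):
  rows 0-7 [x1,x2=00]: 10011001  (ones: 4)
  rows 8-15 [x1,x2=01]: 10011001  (ones: 4)
  rows 16-23 [x1,x2=10]: 10011001  (ones: 4)
  rows 24-31 [x1,x2=11]: 10011001  (ones: 4)
Count of 1-rows = 4+4+4+4 = 16

16


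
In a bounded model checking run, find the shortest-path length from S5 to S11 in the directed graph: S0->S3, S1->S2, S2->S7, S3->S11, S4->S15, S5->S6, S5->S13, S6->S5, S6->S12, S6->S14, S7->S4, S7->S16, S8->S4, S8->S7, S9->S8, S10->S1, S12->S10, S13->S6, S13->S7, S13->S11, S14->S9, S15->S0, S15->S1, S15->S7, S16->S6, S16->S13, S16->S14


BFS layer-by-layer from S5:
  dist 0: {S5}
  dist 1: {S6, S13}
  dist 2: {S7, S11, S12, S14}
  -> S11 reached at distance 2
Shortest path length = 2

2


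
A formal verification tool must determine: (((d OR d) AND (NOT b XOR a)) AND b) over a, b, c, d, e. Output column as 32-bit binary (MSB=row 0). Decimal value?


Formula: (((d OR d) AND (NOT b XOR a)) AND b) over a, b, c, d, e (32 rows)
Evaluate each row (bits = a,b,c,d,e, MSB first):
  row 0 [00000]: (((0 OR 0) AND (NOT 0 XOR 0)) AND 0) -> 0
  row 1 [00001]: (((0 OR 0) AND (NOT 0 XOR 0)) AND 0) -> 0
  row 2 [00010]: (((1 OR 1) AND (NOT 0 XOR 0)) AND 0) -> 0
  row 3 [00011]: (((1 OR 1) AND (NOT 0 XOR 0)) AND 0) -> 0
  row 4 [00100]: (((0 OR 0) AND (NOT 0 XOR 0)) AND 0) -> 0
  row 5 [00101]: (((0 OR 0) AND (NOT 0 XOR 0)) AND 0) -> 0
  row 6 [00110]: (((1 OR 1) AND (NOT 0 XOR 0)) AND 0) -> 0
  row 7 [00111]: (((1 OR 1) AND (NOT 0 XOR 0)) AND 0) -> 0
  row 8 [01000]: (((0 OR 0) AND (NOT 1 XOR 0)) AND 1) -> 0
  row 9 [01001]: (((0 OR 0) AND (NOT 1 XOR 0)) AND 1) -> 0
  row 10 [01010]: (((1 OR 1) AND (NOT 1 XOR 0)) AND 1) -> 0
  row 11 [01011]: (((1 OR 1) AND (NOT 1 XOR 0)) AND 1) -> 0
  row 12 [01100]: (((0 OR 0) AND (NOT 1 XOR 0)) AND 1) -> 0
  row 13 [01101]: (((0 OR 0) AND (NOT 1 XOR 0)) AND 1) -> 0
  row 14 [01110]: (((1 OR 1) AND (NOT 1 XOR 0)) AND 1) -> 0
  row 15 [01111]: (((1 OR 1) AND (NOT 1 XOR 0)) AND 1) -> 0
  row 16 [10000]: (((0 OR 0) AND (NOT 0 XOR 1)) AND 0) -> 0
  row 17 [10001]: (((0 OR 0) AND (NOT 0 XOR 1)) AND 0) -> 0
  row 18 [10010]: (((1 OR 1) AND (NOT 0 XOR 1)) AND 0) -> 0
  row 19 [10011]: (((1 OR 1) AND (NOT 0 XOR 1)) AND 0) -> 0
  row 20 [10100]: (((0 OR 0) AND (NOT 0 XOR 1)) AND 0) -> 0
  row 21 [10101]: (((0 OR 0) AND (NOT 0 XOR 1)) AND 0) -> 0
  row 22 [10110]: (((1 OR 1) AND (NOT 0 XOR 1)) AND 0) -> 0
  row 23 [10111]: (((1 OR 1) AND (NOT 0 XOR 1)) AND 0) -> 0
  row 24 [11000]: (((0 OR 0) AND (NOT 1 XOR 1)) AND 1) -> 0
  row 25 [11001]: (((0 OR 0) AND (NOT 1 XOR 1)) AND 1) -> 0
  row 26 [11010]: (((1 OR 1) AND (NOT 1 XOR 1)) AND 1) -> 1
  row 27 [11011]: (((1 OR 1) AND (NOT 1 XOR 1)) AND 1) -> 1
  row 28 [11100]: (((0 OR 0) AND (NOT 1 XOR 1)) AND 1) -> 0
  row 29 [11101]: (((0 OR 0) AND (NOT 1 XOR 1)) AND 1) -> 0
  row 30 [11110]: (((1 OR 1) AND (NOT 1 XOR 1)) AND 1) -> 1
  row 31 [11111]: (((1 OR 1) AND (NOT 1 XOR 1)) AND 1) -> 1
Full result column, 4 rows per line (a,b,c fixed per line; d,e runs 00..11 left to right):
  rows 0-3 [a,b,c=000]: 0000  = hex 0
  rows 4-7 [a,b,c=001]: 0000  = hex 0
  rows 8-11 [a,b,c=010]: 0000  = hex 0
  rows 12-15 [a,b,c=011]: 0000  = hex 0
  rows 16-19 [a,b,c=100]: 0000  = hex 0
  rows 20-23 [a,b,c=101]: 0000  = hex 0
  rows 24-27 [a,b,c=110]: 0011  = hex 3
  rows 28-31 [a,b,c=111]: 0011  = hex 3
Output column (row 0 .. row 31) = 00000000000000000000000000110011
Output column grouped in 4s = 0000 0000 0000 0000 0000 0000 0011 0011 = 0x00000033
Convert to decimal digit by digit (value = value*16 + digit):
  0 -> 0
  0*16 + 0 = 0
  0*16 + 0 = 0
  0*16 + 0 = 0
  0*16 + 0 = 0
  0*16 + 0 = 0
  0*16 + 3 = 3
  3*16 + 3 = 51
Decimal = 51

51


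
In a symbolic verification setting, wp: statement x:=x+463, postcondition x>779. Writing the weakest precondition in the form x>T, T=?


Formula: wp(x:=E, P) = P[E/x] (substitute E for x in postcondition)
Step 1: Postcondition: x>779
Step 2: Substitute x+463 for x: x+463>779
Step 3: Solve for x: x > 779-463 = 316

316


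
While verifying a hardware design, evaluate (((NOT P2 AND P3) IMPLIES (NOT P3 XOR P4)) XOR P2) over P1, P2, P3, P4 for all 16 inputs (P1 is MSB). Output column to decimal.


Formula: (((NOT P2 AND P3) IMPLIES (NOT P3 XOR P4)) XOR P2) over P1, P2, P3, P4 (16 rows)
Evaluate each row (bits = P1,P2,P3,P4, MSB first):
  row 0 [0000]: (((NOT 0 AND 0) IMPLIES (NOT 0 XOR 0)) XOR 0) -> 1
  row 1 [0001]: (((NOT 0 AND 0) IMPLIES (NOT 0 XOR 1)) XOR 0) -> 1
  row 2 [0010]: (((NOT 0 AND 1) IMPLIES (NOT 1 XOR 0)) XOR 0) -> 0
  row 3 [0011]: (((NOT 0 AND 1) IMPLIES (NOT 1 XOR 1)) XOR 0) -> 1
  row 4 [0100]: (((NOT 1 AND 0) IMPLIES (NOT 0 XOR 0)) XOR 1) -> 0
  row 5 [0101]: (((NOT 1 AND 0) IMPLIES (NOT 0 XOR 1)) XOR 1) -> 0
  row 6 [0110]: (((NOT 1 AND 1) IMPLIES (NOT 1 XOR 0)) XOR 1) -> 0
  row 7 [0111]: (((NOT 1 AND 1) IMPLIES (NOT 1 XOR 1)) XOR 1) -> 0
  row 8 [1000]: (((NOT 0 AND 0) IMPLIES (NOT 0 XOR 0)) XOR 0) -> 1
  row 9 [1001]: (((NOT 0 AND 0) IMPLIES (NOT 0 XOR 1)) XOR 0) -> 1
  row 10 [1010]: (((NOT 0 AND 1) IMPLIES (NOT 1 XOR 0)) XOR 0) -> 0
  row 11 [1011]: (((NOT 0 AND 1) IMPLIES (NOT 1 XOR 1)) XOR 0) -> 1
  row 12 [1100]: (((NOT 1 AND 0) IMPLIES (NOT 0 XOR 0)) XOR 1) -> 0
  row 13 [1101]: (((NOT 1 AND 0) IMPLIES (NOT 0 XOR 1)) XOR 1) -> 0
  row 14 [1110]: (((NOT 1 AND 1) IMPLIES (NOT 1 XOR 0)) XOR 1) -> 0
  row 15 [1111]: (((NOT 1 AND 1) IMPLIES (NOT 1 XOR 1)) XOR 1) -> 0
Full result column, 4 rows per line (P1,P2 fixed per line; P3,P4 runs 00..11 left to right):
  rows 0-3 [P1,P2=00]: 1101  = hex D
  rows 4-7 [P1,P2=01]: 0000  = hex 0
  rows 8-11 [P1,P2=10]: 1101  = hex D
  rows 12-15 [P1,P2=11]: 0000  = hex 0
Output column (row 0 .. row 15) = 1101000011010000
Output column grouped in 4s = 1101 0000 1101 0000 = 0xD0D0
Convert to decimal digit by digit (value = value*16 + digit):
  D -> 13
  13*16 + 0 = 208
  208*16 + 13 (D) = 3341
  3341*16 + 0 = 53456
Decimal = 53456

53456


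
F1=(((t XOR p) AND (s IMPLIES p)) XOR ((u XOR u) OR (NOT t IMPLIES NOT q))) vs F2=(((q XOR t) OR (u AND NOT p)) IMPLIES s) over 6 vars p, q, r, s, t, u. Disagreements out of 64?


F1 = (((t XOR p) AND (s IMPLIES p)) XOR ((u XOR u) OR (NOT t IMPLIES NOT q)))
F2 = (((q XOR t) OR (u AND NOT p)) IMPLIES s)
Evaluate both on each of 64 rows (bits = p,q,r,s,t,u):
  row 0 [000000]: F1=1 F2=1 -> 0
  row 1 [000001]: F1=1 F2=0 (differ) -> 1
  row 2 [000010]: F1=0 F2=0 -> 0
  row 3 [000011]: F1=0 F2=0 -> 0
  row 4 [000100]: F1=1 F2=1 -> 0
  (every remaining row is evaluated the same way; all 64 results are listed next)
Full result column, 8 rows per line (p,q,r fixed per line; s,t,u runs 000..111 left to right):
  rows 0-7 [p,q,r=000]: 01000000  (ones: 1)
  rows 8-15 [p,q,r=001]: 01000000  (ones: 1)
  rows 16-23 [p,q,r=010]: 00101100  (ones: 3)
  rows 24-31 [p,q,r=011]: 00101100  (ones: 3)
  rows 32-39 [p,q,r=100]: 11111100  (ones: 6)
  rows 40-47 [p,q,r=101]: 11111100  (ones: 6)
  rows 48-55 [p,q,r=110]: 11000000  (ones: 2)
  rows 56-63 [p,q,r=111]: 11000000  (ones: 2)
Disagreements = 1+1+3+3+6+6+2+2 = 24

24


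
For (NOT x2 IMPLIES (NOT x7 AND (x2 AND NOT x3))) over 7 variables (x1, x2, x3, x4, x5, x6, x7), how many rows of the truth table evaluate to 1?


Formula: (NOT x2 IMPLIES (NOT x7 AND (x2 AND NOT x3))) over 7 vars (128 rows)
Evaluate each row (x1, x2, x3, x4, x5, x6, x7 as bits, MSB first):
  row 0 [0000000]: (NOT 0 IMPLIES (NOT 0 AND (0 AND NOT 0))) -> 0
  row 1 [0000001]: (NOT 0 IMPLIES (NOT 1 AND (0 AND NOT 0))) -> 0
  row 2 [0000010]: (NOT 0 IMPLIES (NOT 0 AND (0 AND NOT 0))) -> 0
  row 3 [0000011]: (NOT 0 IMPLIES (NOT 1 AND (0 AND NOT 0))) -> 0
  row 4 [0000100]: (NOT 0 IMPLIES (NOT 0 AND (0 AND NOT 0))) -> 0
  (every remaining row is evaluated the same way; all 128 results are listed next)
Full result column, 8 rows per line (x1,x2,x3,x4 fixed per line; x5,x6,x7 runs 000..111 left to right):
  rows 0-7 [x1,x2,x3,x4=0000]: 00000000  (ones: 0)
  rows 8-15 [x1,x2,x3,x4=0001]: 00000000  (ones: 0)
  rows 16-23 [x1,x2,x3,x4=0010]: 00000000  (ones: 0)
  rows 24-31 [x1,x2,x3,x4=0011]: 00000000  (ones: 0)
  rows 32-39 [x1,x2,x3,x4=0100]: 11111111  (ones: 8)
  rows 40-47 [x1,x2,x3,x4=0101]: 11111111  (ones: 8)
  rows 48-55 [x1,x2,x3,x4=0110]: 11111111  (ones: 8)
  rows 56-63 [x1,x2,x3,x4=0111]: 11111111  (ones: 8)
  rows 64-71 [x1,x2,x3,x4=1000]: 00000000  (ones: 0)
  rows 72-79 [x1,x2,x3,x4=1001]: 00000000  (ones: 0)
  rows 80-87 [x1,x2,x3,x4=1010]: 00000000  (ones: 0)
  rows 88-95 [x1,x2,x3,x4=1011]: 00000000  (ones: 0)
  rows 96-103 [x1,x2,x3,x4=1100]: 11111111  (ones: 8)
  rows 104-111 [x1,x2,x3,x4=1101]: 11111111  (ones: 8)
  rows 112-119 [x1,x2,x3,x4=1110]: 11111111  (ones: 8)
  rows 120-127 [x1,x2,x3,x4=1111]: 11111111  (ones: 8)
Count of 1-rows = 0+0+0+0+8+8+8+8+0+0+0+0+8+8+8+8 = 64

64


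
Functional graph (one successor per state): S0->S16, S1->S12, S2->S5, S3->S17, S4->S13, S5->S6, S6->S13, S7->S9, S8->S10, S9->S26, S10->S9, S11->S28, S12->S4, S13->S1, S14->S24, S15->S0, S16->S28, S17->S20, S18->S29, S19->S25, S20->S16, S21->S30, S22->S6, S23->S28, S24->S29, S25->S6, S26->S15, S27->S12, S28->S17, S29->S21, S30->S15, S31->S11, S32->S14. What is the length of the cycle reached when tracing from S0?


Trace from S0 until a state repeats:
  S0 -> S16 -> S28 -> S17 -> S20 -> S16
S16 first seen at step 1, revisited at step 5.
Cycle length = 5 - 1 = 4

4


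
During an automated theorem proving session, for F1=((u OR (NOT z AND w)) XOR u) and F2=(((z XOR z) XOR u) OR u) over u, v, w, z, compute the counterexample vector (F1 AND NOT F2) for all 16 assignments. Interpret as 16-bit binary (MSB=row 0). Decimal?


F1 = ((u OR (NOT z AND w)) XOR u)
F2 = (((z XOR z) XOR u) OR u)
Counterexample to F1=>F2 is where F1=1 and F2=0.
Evaluate each row (bits = u,v,w,z, MSB first):
  row 0 [0000]: F1=0 F2=0 -> F1&~F2 -> 0
  row 1 [0001]: F1=0 F2=0 -> F1&~F2 -> 0
  row 2 [0010]: F1=1 F2=0 -> F1&~F2 -> 1
  row 3 [0011]: F1=0 F2=0 -> F1&~F2 -> 0
  row 4 [0100]: F1=0 F2=0 -> F1&~F2 -> 0
  row 5 [0101]: F1=0 F2=0 -> F1&~F2 -> 0
  row 6 [0110]: F1=1 F2=0 -> F1&~F2 -> 1
  row 7 [0111]: F1=0 F2=0 -> F1&~F2 -> 0
  row 8 [1000]: F1=0 F2=1 -> F1&~F2 -> 0
  row 9 [1001]: F1=0 F2=1 -> F1&~F2 -> 0
  row 10 [1010]: F1=0 F2=1 -> F1&~F2 -> 0
  row 11 [1011]: F1=0 F2=1 -> F1&~F2 -> 0
  row 12 [1100]: F1=0 F2=1 -> F1&~F2 -> 0
  row 13 [1101]: F1=0 F2=1 -> F1&~F2 -> 0
  row 14 [1110]: F1=0 F2=1 -> F1&~F2 -> 0
  row 15 [1111]: F1=0 F2=1 -> F1&~F2 -> 0
Full result column, 4 rows per line (u,v fixed per line; w,z runs 00..11 left to right):
  rows 0-3 [u,v=00]: 0010  = hex 2
  rows 4-7 [u,v=01]: 0010  = hex 2
  rows 8-11 [u,v=10]: 0000  = hex 0
  rows 12-15 [u,v=11]: 0000  = hex 0
Counterexample vector (row 0 .. row 15) = 0010001000000000
Output column grouped in 4s = 0010 0010 0000 0000 = 0x2200
Convert to decimal digit by digit (value = value*16 + digit):
  2 -> 2
  2*16 + 2 = 34
  34*16 + 0 = 544
  544*16 + 0 = 8704
Decimal = 8704

8704


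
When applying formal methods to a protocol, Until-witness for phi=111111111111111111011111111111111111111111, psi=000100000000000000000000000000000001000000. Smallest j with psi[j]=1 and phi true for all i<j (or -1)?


(phi U psi) at 0: need smallest j with psi[j]=1 and phi[i]=1 for all i in [0,j).
Scan from step 0:
  step 0: phi=1, psi=0 -> continue
  step 1: phi=1, psi=0 -> continue
  step 2: phi=1, psi=0 -> continue
  step 3: psi=1 and phi held for [0,3) -> witness found
Witness step = 3

3


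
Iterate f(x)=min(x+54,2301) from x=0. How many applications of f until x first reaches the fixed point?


Step 1: x=0, cap=2301, increment=54
Step 2: x grows by 54 each step until capped at 2301; fixed point is x=2301
Step 3: iterations = ceil(2301/54) = 43

43


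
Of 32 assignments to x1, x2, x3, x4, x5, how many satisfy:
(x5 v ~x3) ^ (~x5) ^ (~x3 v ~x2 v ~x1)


CNF with 3 clauses over 5 vars (32 assignments).
An assignment satisfies CNF iff every clause has >=1 true literal.
Check each row (bits = x1,x2,x3,x4,x5; clause T/F shown):
  row 0 [00000]: clauses=TTT -> 1
  row 1 [00001]: clauses=TFT -> 0
  row 2 [00010]: clauses=TTT -> 1
  row 3 [00011]: clauses=TFT -> 0
  row 4 [00100]: clauses=FTT -> 0
  row 5 [00101]: clauses=TFT -> 0
  row 6 [00110]: clauses=FTT -> 0
  row 7 [00111]: clauses=TFT -> 0
  row 8 [01000]: clauses=TTT -> 1
  row 9 [01001]: clauses=TFT -> 0
  row 10 [01010]: clauses=TTT -> 1
  row 11 [01011]: clauses=TFT -> 0
  row 12 [01100]: clauses=FTT -> 0
  row 13 [01101]: clauses=TFT -> 0
  row 14 [01110]: clauses=FTT -> 0
  row 15 [01111]: clauses=TFT -> 0
  row 16 [10000]: clauses=TTT -> 1
  row 17 [10001]: clauses=TFT -> 0
  row 18 [10010]: clauses=TTT -> 1
  row 19 [10011]: clauses=TFT -> 0
  row 20 [10100]: clauses=FTT -> 0
  row 21 [10101]: clauses=TFT -> 0
  row 22 [10110]: clauses=FTT -> 0
  row 23 [10111]: clauses=TFT -> 0
  row 24 [11000]: clauses=TTT -> 1
  row 25 [11001]: clauses=TFT -> 0
  row 26 [11010]: clauses=TTT -> 1
  row 27 [11011]: clauses=TFT -> 0
  row 28 [11100]: clauses=FTF -> 0
  row 29 [11101]: clauses=TFF -> 0
  row 30 [11110]: clauses=FTF -> 0
  row 31 [11111]: clauses=TFF -> 0
Full result column, 8 rows per line (x1,x2 fixed per line; x3,x4,x5 runs 000..111 left to right):
  rows 0-7 [x1,x2=00]: 10100000  (ones: 2)
  rows 8-15 [x1,x2=01]: 10100000  (ones: 2)
  rows 16-23 [x1,x2=10]: 10100000  (ones: 2)
  rows 24-31 [x1,x2=11]: 10100000  (ones: 2)
Satisfying assignments = 2+2+2+2 = 8

8


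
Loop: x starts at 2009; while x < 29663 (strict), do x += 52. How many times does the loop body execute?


Step 1: x goes from 2009 toward 29663 by 52; the body runs while x<29663, so iterations = ceil((bound-start)/step)
Step 2: Distance=27654
Step 3: ceil(27654/52)=532

532


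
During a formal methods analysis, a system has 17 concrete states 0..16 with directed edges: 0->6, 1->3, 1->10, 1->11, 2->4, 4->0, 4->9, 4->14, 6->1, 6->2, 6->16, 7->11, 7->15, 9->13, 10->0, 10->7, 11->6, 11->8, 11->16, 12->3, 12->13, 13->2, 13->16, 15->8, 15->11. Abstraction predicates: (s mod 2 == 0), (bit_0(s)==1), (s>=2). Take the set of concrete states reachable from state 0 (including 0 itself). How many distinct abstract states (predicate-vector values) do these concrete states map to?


BFS from 0:
Concrete reachable: {0, 1, 2, 3, 4, 6, 7, 8, 9, 10, 11, 13, 14, 15, 16}
Abstract via predicates (s mod 2 == 0), (bit_0(s)==1), (s>=2):
  (0,1,0) <- {1}
  (0,1,1) <- {3, 7, 9, 11, 13, 15}
  (1,0,0) <- {0}
  (1,0,1) <- {2, 4, 6, 8, 10, 14, 16}
Distinct abstract states = 4

4


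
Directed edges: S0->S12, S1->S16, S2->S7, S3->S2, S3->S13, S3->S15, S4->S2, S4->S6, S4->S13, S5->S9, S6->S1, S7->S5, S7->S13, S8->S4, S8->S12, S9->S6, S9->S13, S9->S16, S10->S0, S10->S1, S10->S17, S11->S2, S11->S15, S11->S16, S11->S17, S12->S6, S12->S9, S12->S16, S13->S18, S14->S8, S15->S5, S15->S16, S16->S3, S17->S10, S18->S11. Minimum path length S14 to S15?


BFS layer-by-layer from S14:
  dist 0: {S14}
  dist 1: {S8}
  dist 2: {S4, S12}
  dist 3: {S2, S6, S9, S13, S16}
  dist 4: {S1, S3, S7, S18}
  dist 5: {S5, S11, S15}
  -> S15 reached at distance 5
Shortest path length = 5

5


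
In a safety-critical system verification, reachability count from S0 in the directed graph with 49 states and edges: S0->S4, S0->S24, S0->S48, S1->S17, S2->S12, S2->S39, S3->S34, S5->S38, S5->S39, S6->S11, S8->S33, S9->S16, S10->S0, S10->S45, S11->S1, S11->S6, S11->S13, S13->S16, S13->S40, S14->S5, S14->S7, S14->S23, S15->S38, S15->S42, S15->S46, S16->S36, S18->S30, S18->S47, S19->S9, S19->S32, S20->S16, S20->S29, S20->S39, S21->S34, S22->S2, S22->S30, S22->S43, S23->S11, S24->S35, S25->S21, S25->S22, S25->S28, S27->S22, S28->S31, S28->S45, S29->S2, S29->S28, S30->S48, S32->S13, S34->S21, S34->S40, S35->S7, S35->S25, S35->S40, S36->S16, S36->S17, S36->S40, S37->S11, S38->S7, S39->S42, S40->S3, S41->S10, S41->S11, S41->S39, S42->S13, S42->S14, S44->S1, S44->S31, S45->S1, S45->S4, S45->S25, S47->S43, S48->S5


BFS from S0:
  layer 0: {S0}
  layer 1: {S4, S24, S48}
  layer 2: {S5, S35}
  layer 3: {S7, S25, S38, S39, S40}
  layer 4: {S3, S21, S22, S28, S42}
  layer 5: {S2, S13, S14, S30, S31, S34, S43, S45}
  layer 6: {S1, S12, S16, S23}
  layer 7: {S11, S17, S36}
  layer 8: {S6}
Reachable set: {S0, S1, S2, S3, S4, S5, S6, S7, S11, S12, S13, S14, S16, S17, S21, S22, S23, S24, S25, S28, S30, S31, S34, S35, S36, S38, S39, S40, S42, S43, S45, S48}
Count = 32

32


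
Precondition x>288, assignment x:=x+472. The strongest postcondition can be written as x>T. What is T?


Formula: sp(P, x:=E) = exists old_x. (x = E[old_x/x]) AND P[old_x/x] (old_x is the value of x before the assignment; eliminate old_x by solving x = E[old_x/x] for old_x)
Step 1: Precondition P: x>288, i.e. old_x > 288
Step 2: Assignment gives x = old_x + 472, so old_x = x - 472
Step 3: Substitute into P: x - 472 > 288
Step 4: Simplify: x > 288+472 = 760

760


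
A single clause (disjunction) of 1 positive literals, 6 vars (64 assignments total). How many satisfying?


Step 1: Total=2^6=64
Step 2: Unsat when all 1 false: 2^5=32
Step 3: Sat=64-32=32

32


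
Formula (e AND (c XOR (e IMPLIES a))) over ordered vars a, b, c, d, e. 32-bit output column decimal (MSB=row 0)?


Formula: (e AND (c XOR (e IMPLIES a))) over a, b, c, d, e (32 rows)
Evaluate each row (bits = a,b,c,d,e, MSB first):
  row 0 [00000]: (0 AND (0 XOR (0 IMPLIES 0))) -> 0
  row 1 [00001]: (1 AND (0 XOR (1 IMPLIES 0))) -> 0
  row 2 [00010]: (0 AND (0 XOR (0 IMPLIES 0))) -> 0
  row 3 [00011]: (1 AND (0 XOR (1 IMPLIES 0))) -> 0
  row 4 [00100]: (0 AND (1 XOR (0 IMPLIES 0))) -> 0
  row 5 [00101]: (1 AND (1 XOR (1 IMPLIES 0))) -> 1
  row 6 [00110]: (0 AND (1 XOR (0 IMPLIES 0))) -> 0
  row 7 [00111]: (1 AND (1 XOR (1 IMPLIES 0))) -> 1
  row 8 [01000]: (0 AND (0 XOR (0 IMPLIES 0))) -> 0
  row 9 [01001]: (1 AND (0 XOR (1 IMPLIES 0))) -> 0
  row 10 [01010]: (0 AND (0 XOR (0 IMPLIES 0))) -> 0
  row 11 [01011]: (1 AND (0 XOR (1 IMPLIES 0))) -> 0
  row 12 [01100]: (0 AND (1 XOR (0 IMPLIES 0))) -> 0
  row 13 [01101]: (1 AND (1 XOR (1 IMPLIES 0))) -> 1
  row 14 [01110]: (0 AND (1 XOR (0 IMPLIES 0))) -> 0
  row 15 [01111]: (1 AND (1 XOR (1 IMPLIES 0))) -> 1
  row 16 [10000]: (0 AND (0 XOR (0 IMPLIES 1))) -> 0
  row 17 [10001]: (1 AND (0 XOR (1 IMPLIES 1))) -> 1
  row 18 [10010]: (0 AND (0 XOR (0 IMPLIES 1))) -> 0
  row 19 [10011]: (1 AND (0 XOR (1 IMPLIES 1))) -> 1
  row 20 [10100]: (0 AND (1 XOR (0 IMPLIES 1))) -> 0
  row 21 [10101]: (1 AND (1 XOR (1 IMPLIES 1))) -> 0
  row 22 [10110]: (0 AND (1 XOR (0 IMPLIES 1))) -> 0
  row 23 [10111]: (1 AND (1 XOR (1 IMPLIES 1))) -> 0
  row 24 [11000]: (0 AND (0 XOR (0 IMPLIES 1))) -> 0
  row 25 [11001]: (1 AND (0 XOR (1 IMPLIES 1))) -> 1
  row 26 [11010]: (0 AND (0 XOR (0 IMPLIES 1))) -> 0
  row 27 [11011]: (1 AND (0 XOR (1 IMPLIES 1))) -> 1
  row 28 [11100]: (0 AND (1 XOR (0 IMPLIES 1))) -> 0
  row 29 [11101]: (1 AND (1 XOR (1 IMPLIES 1))) -> 0
  row 30 [11110]: (0 AND (1 XOR (0 IMPLIES 1))) -> 0
  row 31 [11111]: (1 AND (1 XOR (1 IMPLIES 1))) -> 0
Full result column, 4 rows per line (a,b,c fixed per line; d,e runs 00..11 left to right):
  rows 0-3 [a,b,c=000]: 0000  = hex 0
  rows 4-7 [a,b,c=001]: 0101  = hex 5
  rows 8-11 [a,b,c=010]: 0000  = hex 0
  rows 12-15 [a,b,c=011]: 0101  = hex 5
  rows 16-19 [a,b,c=100]: 0101  = hex 5
  rows 20-23 [a,b,c=101]: 0000  = hex 0
  rows 24-27 [a,b,c=110]: 0101  = hex 5
  rows 28-31 [a,b,c=111]: 0000  = hex 0
Output column (row 0 .. row 31) = 00000101000001010101000001010000
Output column grouped in 4s = 0000 0101 0000 0101 0101 0000 0101 0000 = 0x05055050
Convert to decimal digit by digit (value = value*16 + digit):
  0 -> 0
  0*16 + 5 = 5
  5*16 + 0 = 80
  80*16 + 5 = 1285
  1285*16 + 5 = 20565
  20565*16 + 0 = 329040
  329040*16 + 5 = 5264645
  5264645*16 + 0 = 84234320
Decimal = 84234320

84234320


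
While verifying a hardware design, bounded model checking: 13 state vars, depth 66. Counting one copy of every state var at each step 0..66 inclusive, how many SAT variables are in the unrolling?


BMC unrolls to depth k, creating one copy of each state var for steps 0..k.
Step count = 66 + 1 = 67 (steps 0 through 66)
Vars per step = 13
Total = 13 * 67 = 871

871


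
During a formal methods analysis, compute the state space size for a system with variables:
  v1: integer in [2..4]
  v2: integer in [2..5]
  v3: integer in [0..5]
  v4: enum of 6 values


State space = product of domain sizes of all variables.
Domain sizes:
  v1 (integer in [2..4]): 3
  v2 (integer in [2..5]): 4
  v3 (integer in [0..5]): 6
  v4 (enum of 6 values): 6
Product = 3 * 4 * 6 * 6 = 432

432


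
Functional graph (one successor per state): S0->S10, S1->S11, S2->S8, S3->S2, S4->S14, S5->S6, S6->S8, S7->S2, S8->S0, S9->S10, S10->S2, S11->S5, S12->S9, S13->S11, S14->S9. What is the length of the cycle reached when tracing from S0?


Trace from S0 until a state repeats:
  S0 -> S10 -> S2 -> S8 -> S0
S0 first seen at step 0, revisited at step 4.
Cycle length = 4 - 0 = 4

4


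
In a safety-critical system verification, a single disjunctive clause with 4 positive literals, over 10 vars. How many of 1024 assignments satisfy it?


Step 1: Total=2^10=1024
Step 2: Unsat when all 4 false: 2^6=64
Step 3: Sat=1024-64=960

960


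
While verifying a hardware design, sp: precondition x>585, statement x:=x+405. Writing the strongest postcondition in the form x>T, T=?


Formula: sp(P, x:=E) = exists old_x. (x = E[old_x/x]) AND P[old_x/x] (old_x is the value of x before the assignment; eliminate old_x by solving x = E[old_x/x] for old_x)
Step 1: Precondition P: x>585, i.e. old_x > 585
Step 2: Assignment gives x = old_x + 405, so old_x = x - 405
Step 3: Substitute into P: x - 405 > 585
Step 4: Simplify: x > 585+405 = 990

990


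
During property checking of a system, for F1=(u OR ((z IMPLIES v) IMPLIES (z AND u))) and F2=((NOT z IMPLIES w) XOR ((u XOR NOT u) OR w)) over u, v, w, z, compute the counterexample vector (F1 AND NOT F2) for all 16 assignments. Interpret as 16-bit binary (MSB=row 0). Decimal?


F1 = (u OR ((z IMPLIES v) IMPLIES (z AND u)))
F2 = ((NOT z IMPLIES w) XOR ((u XOR NOT u) OR w))
Counterexample to F1=>F2 is where F1=1 and F2=0.
Evaluate each row (bits = u,v,w,z, MSB first):
  row 0 [0000]: F1=0 F2=1 -> F1&~F2 -> 0
  row 1 [0001]: F1=1 F2=0 -> F1&~F2 -> 1
  row 2 [0010]: F1=0 F2=0 -> F1&~F2 -> 0
  row 3 [0011]: F1=1 F2=0 -> F1&~F2 -> 1
  row 4 [0100]: F1=0 F2=1 -> F1&~F2 -> 0
  row 5 [0101]: F1=0 F2=0 -> F1&~F2 -> 0
  row 6 [0110]: F1=0 F2=0 -> F1&~F2 -> 0
  row 7 [0111]: F1=0 F2=0 -> F1&~F2 -> 0
  row 8 [1000]: F1=1 F2=1 -> F1&~F2 -> 0
  row 9 [1001]: F1=1 F2=0 -> F1&~F2 -> 1
  row 10 [1010]: F1=1 F2=0 -> F1&~F2 -> 1
  row 11 [1011]: F1=1 F2=0 -> F1&~F2 -> 1
  row 12 [1100]: F1=1 F2=1 -> F1&~F2 -> 0
  row 13 [1101]: F1=1 F2=0 -> F1&~F2 -> 1
  row 14 [1110]: F1=1 F2=0 -> F1&~F2 -> 1
  row 15 [1111]: F1=1 F2=0 -> F1&~F2 -> 1
Full result column, 4 rows per line (u,v fixed per line; w,z runs 00..11 left to right):
  rows 0-3 [u,v=00]: 0101  = hex 5
  rows 4-7 [u,v=01]: 0000  = hex 0
  rows 8-11 [u,v=10]: 0111  = hex 7
  rows 12-15 [u,v=11]: 0111  = hex 7
Counterexample vector (row 0 .. row 15) = 0101000001110111
Output column grouped in 4s = 0101 0000 0111 0111 = 0x5077
Convert to decimal digit by digit (value = value*16 + digit):
  5 -> 5
  5*16 + 0 = 80
  80*16 + 7 = 1287
  1287*16 + 7 = 20599
Decimal = 20599

20599


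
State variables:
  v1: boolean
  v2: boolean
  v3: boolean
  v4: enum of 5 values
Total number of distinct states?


State space = product of domain sizes of all variables.
Domain sizes:
  v1 (boolean): 2
  v2 (boolean): 2
  v3 (boolean): 2
  v4 (enum of 5 values): 5
Product = 2 * 2 * 2 * 5 = 40

40


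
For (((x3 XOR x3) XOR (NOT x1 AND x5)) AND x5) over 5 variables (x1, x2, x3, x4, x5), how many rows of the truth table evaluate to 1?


Formula: (((x3 XOR x3) XOR (NOT x1 AND x5)) AND x5) over 5 vars (32 rows)
Evaluate each row (x1, x2, x3, x4, x5 as bits, MSB first):
  row 0 [00000]: (((0 XOR 0) XOR (NOT 0 AND 0)) AND 0) -> 0
  row 1 [00001]: (((0 XOR 0) XOR (NOT 0 AND 1)) AND 1) -> 1
  row 2 [00010]: (((0 XOR 0) XOR (NOT 0 AND 0)) AND 0) -> 0
  row 3 [00011]: (((0 XOR 0) XOR (NOT 0 AND 1)) AND 1) -> 1
  row 4 [00100]: (((1 XOR 1) XOR (NOT 0 AND 0)) AND 0) -> 0
  row 5 [00101]: (((1 XOR 1) XOR (NOT 0 AND 1)) AND 1) -> 1
  row 6 [00110]: (((1 XOR 1) XOR (NOT 0 AND 0)) AND 0) -> 0
  row 7 [00111]: (((1 XOR 1) XOR (NOT 0 AND 1)) AND 1) -> 1
  row 8 [01000]: (((0 XOR 0) XOR (NOT 0 AND 0)) AND 0) -> 0
  row 9 [01001]: (((0 XOR 0) XOR (NOT 0 AND 1)) AND 1) -> 1
  row 10 [01010]: (((0 XOR 0) XOR (NOT 0 AND 0)) AND 0) -> 0
  row 11 [01011]: (((0 XOR 0) XOR (NOT 0 AND 1)) AND 1) -> 1
  row 12 [01100]: (((1 XOR 1) XOR (NOT 0 AND 0)) AND 0) -> 0
  row 13 [01101]: (((1 XOR 1) XOR (NOT 0 AND 1)) AND 1) -> 1
  row 14 [01110]: (((1 XOR 1) XOR (NOT 0 AND 0)) AND 0) -> 0
  row 15 [01111]: (((1 XOR 1) XOR (NOT 0 AND 1)) AND 1) -> 1
  row 16 [10000]: (((0 XOR 0) XOR (NOT 1 AND 0)) AND 0) -> 0
  row 17 [10001]: (((0 XOR 0) XOR (NOT 1 AND 1)) AND 1) -> 0
  row 18 [10010]: (((0 XOR 0) XOR (NOT 1 AND 0)) AND 0) -> 0
  row 19 [10011]: (((0 XOR 0) XOR (NOT 1 AND 1)) AND 1) -> 0
  row 20 [10100]: (((1 XOR 1) XOR (NOT 1 AND 0)) AND 0) -> 0
  row 21 [10101]: (((1 XOR 1) XOR (NOT 1 AND 1)) AND 1) -> 0
  row 22 [10110]: (((1 XOR 1) XOR (NOT 1 AND 0)) AND 0) -> 0
  row 23 [10111]: (((1 XOR 1) XOR (NOT 1 AND 1)) AND 1) -> 0
  row 24 [11000]: (((0 XOR 0) XOR (NOT 1 AND 0)) AND 0) -> 0
  row 25 [11001]: (((0 XOR 0) XOR (NOT 1 AND 1)) AND 1) -> 0
  row 26 [11010]: (((0 XOR 0) XOR (NOT 1 AND 0)) AND 0) -> 0
  row 27 [11011]: (((0 XOR 0) XOR (NOT 1 AND 1)) AND 1) -> 0
  row 28 [11100]: (((1 XOR 1) XOR (NOT 1 AND 0)) AND 0) -> 0
  row 29 [11101]: (((1 XOR 1) XOR (NOT 1 AND 1)) AND 1) -> 0
  row 30 [11110]: (((1 XOR 1) XOR (NOT 1 AND 0)) AND 0) -> 0
  row 31 [11111]: (((1 XOR 1) XOR (NOT 1 AND 1)) AND 1) -> 0
Full result column, 8 rows per line (x1,x2 fixed per line; x3,x4,x5 runs 000..111 left to right):
  rows 0-7 [x1,x2=00]: 01010101  (ones: 4)
  rows 8-15 [x1,x2=01]: 01010101  (ones: 4)
  rows 16-23 [x1,x2=10]: 00000000  (ones: 0)
  rows 24-31 [x1,x2=11]: 00000000  (ones: 0)
Count of 1-rows = 4+4+0+0 = 8

8


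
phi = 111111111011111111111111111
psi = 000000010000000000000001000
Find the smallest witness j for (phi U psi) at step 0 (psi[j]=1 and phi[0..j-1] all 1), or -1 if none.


(phi U psi) at 0: need smallest j with psi[j]=1 and phi[i]=1 for all i in [0,j).
Scan from step 0:
  step 0: phi=1, psi=0 -> continue
  step 1: phi=1, psi=0 -> continue
  step 2: phi=1, psi=0 -> continue
  step 3: phi=1, psi=0 -> continue
  step 7: psi=1 and phi held for [0,7) -> witness found
Witness step = 7

7


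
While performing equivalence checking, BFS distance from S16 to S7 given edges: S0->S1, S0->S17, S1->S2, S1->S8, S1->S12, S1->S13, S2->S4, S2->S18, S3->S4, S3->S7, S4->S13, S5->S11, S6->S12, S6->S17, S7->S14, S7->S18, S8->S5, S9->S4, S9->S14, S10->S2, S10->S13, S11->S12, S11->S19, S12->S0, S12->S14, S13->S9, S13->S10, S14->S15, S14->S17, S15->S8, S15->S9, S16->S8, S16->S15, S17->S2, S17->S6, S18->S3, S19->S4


BFS layer-by-layer from S16:
  dist 0: {S16}
  dist 1: {S8, S15}
  dist 2: {S5, S9}
  dist 3: {S4, S11, S14}
  dist 4: {S12, S13, S17, S19}
  dist 5: {S0, S2, S6, S10}
  dist 6: {S1, S18}
  dist 7: {S3}
  dist 8: {S7}
  -> S7 reached at distance 8
Shortest path length = 8

8


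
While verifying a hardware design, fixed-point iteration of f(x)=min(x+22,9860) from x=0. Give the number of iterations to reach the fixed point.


Step 1: x=0, cap=9860, increment=22
Step 2: x grows by 22 each step until capped at 9860; fixed point is x=9860
Step 3: iterations = ceil(9860/22) = 449

449


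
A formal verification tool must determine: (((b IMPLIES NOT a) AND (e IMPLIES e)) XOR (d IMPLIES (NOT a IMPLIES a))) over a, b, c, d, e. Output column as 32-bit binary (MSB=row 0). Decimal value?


Formula: (((b IMPLIES NOT a) AND (e IMPLIES e)) XOR (d IMPLIES (NOT a IMPLIES a))) over a, b, c, d, e (32 rows)
Evaluate each row (bits = a,b,c,d,e, MSB first):
  row 0 [00000]: (((0 IMPLIES NOT 0) AND (0 IMPLIES 0)) XOR (0 IMPLIES (NOT 0 IMPLIES 0))) -> 0
  row 1 [00001]: (((0 IMPLIES NOT 0) AND (1 IMPLIES 1)) XOR (0 IMPLIES (NOT 0 IMPLIES 0))) -> 0
  row 2 [00010]: (((0 IMPLIES NOT 0) AND (0 IMPLIES 0)) XOR (1 IMPLIES (NOT 0 IMPLIES 0))) -> 1
  row 3 [00011]: (((0 IMPLIES NOT 0) AND (1 IMPLIES 1)) XOR (1 IMPLIES (NOT 0 IMPLIES 0))) -> 1
  row 4 [00100]: (((0 IMPLIES NOT 0) AND (0 IMPLIES 0)) XOR (0 IMPLIES (NOT 0 IMPLIES 0))) -> 0
  row 5 [00101]: (((0 IMPLIES NOT 0) AND (1 IMPLIES 1)) XOR (0 IMPLIES (NOT 0 IMPLIES 0))) -> 0
  row 6 [00110]: (((0 IMPLIES NOT 0) AND (0 IMPLIES 0)) XOR (1 IMPLIES (NOT 0 IMPLIES 0))) -> 1
  row 7 [00111]: (((0 IMPLIES NOT 0) AND (1 IMPLIES 1)) XOR (1 IMPLIES (NOT 0 IMPLIES 0))) -> 1
  row 8 [01000]: (((1 IMPLIES NOT 0) AND (0 IMPLIES 0)) XOR (0 IMPLIES (NOT 0 IMPLIES 0))) -> 0
  row 9 [01001]: (((1 IMPLIES NOT 0) AND (1 IMPLIES 1)) XOR (0 IMPLIES (NOT 0 IMPLIES 0))) -> 0
  row 10 [01010]: (((1 IMPLIES NOT 0) AND (0 IMPLIES 0)) XOR (1 IMPLIES (NOT 0 IMPLIES 0))) -> 1
  row 11 [01011]: (((1 IMPLIES NOT 0) AND (1 IMPLIES 1)) XOR (1 IMPLIES (NOT 0 IMPLIES 0))) -> 1
  row 12 [01100]: (((1 IMPLIES NOT 0) AND (0 IMPLIES 0)) XOR (0 IMPLIES (NOT 0 IMPLIES 0))) -> 0
  row 13 [01101]: (((1 IMPLIES NOT 0) AND (1 IMPLIES 1)) XOR (0 IMPLIES (NOT 0 IMPLIES 0))) -> 0
  row 14 [01110]: (((1 IMPLIES NOT 0) AND (0 IMPLIES 0)) XOR (1 IMPLIES (NOT 0 IMPLIES 0))) -> 1
  row 15 [01111]: (((1 IMPLIES NOT 0) AND (1 IMPLIES 1)) XOR (1 IMPLIES (NOT 0 IMPLIES 0))) -> 1
  row 16 [10000]: (((0 IMPLIES NOT 1) AND (0 IMPLIES 0)) XOR (0 IMPLIES (NOT 1 IMPLIES 1))) -> 0
  row 17 [10001]: (((0 IMPLIES NOT 1) AND (1 IMPLIES 1)) XOR (0 IMPLIES (NOT 1 IMPLIES 1))) -> 0
  row 18 [10010]: (((0 IMPLIES NOT 1) AND (0 IMPLIES 0)) XOR (1 IMPLIES (NOT 1 IMPLIES 1))) -> 0
  row 19 [10011]: (((0 IMPLIES NOT 1) AND (1 IMPLIES 1)) XOR (1 IMPLIES (NOT 1 IMPLIES 1))) -> 0
  row 20 [10100]: (((0 IMPLIES NOT 1) AND (0 IMPLIES 0)) XOR (0 IMPLIES (NOT 1 IMPLIES 1))) -> 0
  row 21 [10101]: (((0 IMPLIES NOT 1) AND (1 IMPLIES 1)) XOR (0 IMPLIES (NOT 1 IMPLIES 1))) -> 0
  row 22 [10110]: (((0 IMPLIES NOT 1) AND (0 IMPLIES 0)) XOR (1 IMPLIES (NOT 1 IMPLIES 1))) -> 0
  row 23 [10111]: (((0 IMPLIES NOT 1) AND (1 IMPLIES 1)) XOR (1 IMPLIES (NOT 1 IMPLIES 1))) -> 0
  row 24 [11000]: (((1 IMPLIES NOT 1) AND (0 IMPLIES 0)) XOR (0 IMPLIES (NOT 1 IMPLIES 1))) -> 1
  row 25 [11001]: (((1 IMPLIES NOT 1) AND (1 IMPLIES 1)) XOR (0 IMPLIES (NOT 1 IMPLIES 1))) -> 1
  row 26 [11010]: (((1 IMPLIES NOT 1) AND (0 IMPLIES 0)) XOR (1 IMPLIES (NOT 1 IMPLIES 1))) -> 1
  row 27 [11011]: (((1 IMPLIES NOT 1) AND (1 IMPLIES 1)) XOR (1 IMPLIES (NOT 1 IMPLIES 1))) -> 1
  row 28 [11100]: (((1 IMPLIES NOT 1) AND (0 IMPLIES 0)) XOR (0 IMPLIES (NOT 1 IMPLIES 1))) -> 1
  row 29 [11101]: (((1 IMPLIES NOT 1) AND (1 IMPLIES 1)) XOR (0 IMPLIES (NOT 1 IMPLIES 1))) -> 1
  row 30 [11110]: (((1 IMPLIES NOT 1) AND (0 IMPLIES 0)) XOR (1 IMPLIES (NOT 1 IMPLIES 1))) -> 1
  row 31 [11111]: (((1 IMPLIES NOT 1) AND (1 IMPLIES 1)) XOR (1 IMPLIES (NOT 1 IMPLIES 1))) -> 1
Full result column, 4 rows per line (a,b,c fixed per line; d,e runs 00..11 left to right):
  rows 0-3 [a,b,c=000]: 0011  = hex 3
  rows 4-7 [a,b,c=001]: 0011  = hex 3
  rows 8-11 [a,b,c=010]: 0011  = hex 3
  rows 12-15 [a,b,c=011]: 0011  = hex 3
  rows 16-19 [a,b,c=100]: 0000  = hex 0
  rows 20-23 [a,b,c=101]: 0000  = hex 0
  rows 24-27 [a,b,c=110]: 1111  = hex F
  rows 28-31 [a,b,c=111]: 1111  = hex F
Output column (row 0 .. row 31) = 00110011001100110000000011111111
Output column grouped in 4s = 0011 0011 0011 0011 0000 0000 1111 1111 = 0x333300FF
Convert to decimal digit by digit (value = value*16 + digit):
  3 -> 3
  3*16 + 3 = 51
  51*16 + 3 = 819
  819*16 + 3 = 13107
  13107*16 + 0 = 209712
  209712*16 + 0 = 3355392
  3355392*16 + 15 (F) = 53686287
  53686287*16 + 15 (F) = 858980607
Decimal = 858980607

858980607
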